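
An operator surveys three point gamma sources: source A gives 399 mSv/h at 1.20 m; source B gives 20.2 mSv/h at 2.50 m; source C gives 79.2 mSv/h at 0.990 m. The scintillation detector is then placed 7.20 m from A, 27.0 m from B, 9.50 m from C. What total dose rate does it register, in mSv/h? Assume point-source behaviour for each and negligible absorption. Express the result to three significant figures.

12.1 mSv/h

Each source contributes Iᵢ·(dᵢ/rᵢ)²; contributions add.
A: 399 × (1.20/7.20)² = 11.08 mSv/h
B: 20.2 × (2.50/27.0)² = 0.1732 mSv/h
C: 79.2 × (0.990/9.50)² = 0.8601 mSv/h
Total = 11.08 + 0.1732 + 0.8601 = 12.11 mSv/h.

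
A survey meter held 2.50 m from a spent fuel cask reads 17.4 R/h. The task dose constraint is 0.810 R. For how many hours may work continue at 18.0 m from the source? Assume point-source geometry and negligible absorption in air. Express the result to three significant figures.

2.41 h

Applying the 1/r² law, rate at 18.0 m:
17.4 × (2.50/18.0)² = 17.4 × 0.01929 = 0.3356 R/h.
Stay time = 0.810 R ÷ 0.3356 R/h = 2.414 h.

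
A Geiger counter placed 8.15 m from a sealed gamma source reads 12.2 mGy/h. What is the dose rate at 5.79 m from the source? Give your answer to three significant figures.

24.2 mGy/h

Applying the 1/r² law, scaling from 8.15 m to 5.79 m:
(8.15/5.79)² = 1.981, so 12.2 × 1.981 = 24.17 mGy/h.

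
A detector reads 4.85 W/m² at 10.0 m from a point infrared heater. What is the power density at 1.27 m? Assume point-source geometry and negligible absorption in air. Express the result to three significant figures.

By the inverse-square law, the rate at 1.27 m is
(10.0/1.27)² = 62.00, so 4.85 × 62.00 = 300.7 W/m².

301 W/m²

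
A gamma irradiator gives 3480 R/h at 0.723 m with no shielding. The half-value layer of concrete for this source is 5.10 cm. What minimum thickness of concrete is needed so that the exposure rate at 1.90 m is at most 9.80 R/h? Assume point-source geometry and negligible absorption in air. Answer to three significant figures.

At 1.90 m, distance alone gives 3480 × (0.723/1.90)² = 3480 × 0.1448 = 503.9 R/h.
Further attenuation needed: 503.9/9.80 = 51.42.
n = log₂(51.42) = 5.684 half-value layers.
Thickness = 5.684 × 5.10 cm = 28.99 cm.

29.0 cm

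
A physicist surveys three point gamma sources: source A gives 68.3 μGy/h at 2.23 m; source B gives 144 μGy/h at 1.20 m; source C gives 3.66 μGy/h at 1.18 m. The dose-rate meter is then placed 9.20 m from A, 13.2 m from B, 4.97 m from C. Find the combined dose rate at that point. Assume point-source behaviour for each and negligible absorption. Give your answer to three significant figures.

5.41 μGy/h

By superposition, sum each source's inverse-square contribution:
A: 68.3 × (2.23/9.20)² = 4.013 μGy/h
B: 144 × (1.20/13.2)² = 1.190 μGy/h
C: 3.66 × (1.18/4.97)² = 0.2063 μGy/h
Total = 4.013 + 1.190 + 0.2063 = 5.409 μGy/h.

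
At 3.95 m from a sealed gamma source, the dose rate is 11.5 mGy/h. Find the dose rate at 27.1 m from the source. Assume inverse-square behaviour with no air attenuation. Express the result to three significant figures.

0.244 mGy/h

Using I₁d₁² = I₂d₂², the rate at 27.1 m is
(3.95/27.1)² = 0.02124, so 11.5 × 0.02124 = 0.2443 mGy/h.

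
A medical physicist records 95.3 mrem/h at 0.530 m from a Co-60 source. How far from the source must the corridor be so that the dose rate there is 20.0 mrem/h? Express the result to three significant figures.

1.16 m

Using I₁d₁² = I₂d₂², d₂ = d₁·√(I₁/I₂).
I₁/I₂ = 95.3/20.0 = 4.765, so d₂ = 0.530 × √4.765 = 1.157 m.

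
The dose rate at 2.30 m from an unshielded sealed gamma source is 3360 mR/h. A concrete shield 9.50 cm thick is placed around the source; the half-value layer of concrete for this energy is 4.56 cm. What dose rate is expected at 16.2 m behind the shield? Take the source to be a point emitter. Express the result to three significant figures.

Distance alone: (2.30/16.2)² = 0.02016, so 3360 × 0.02016 = 67.74 mR/h.
Shield: 9.50/4.56 = 2.083 half-value layers → attenuation 2^(−2.083) = 0.2360.
Combined: 67.74 × 0.2360 = 15.99 mR/h.

16.0 mR/h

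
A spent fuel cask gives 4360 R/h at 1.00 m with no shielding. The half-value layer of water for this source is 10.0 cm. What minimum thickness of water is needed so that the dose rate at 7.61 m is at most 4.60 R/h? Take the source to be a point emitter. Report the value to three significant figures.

At 7.61 m, distance alone gives (1.00/7.61)² = 0.01727, so 4360 × 0.01727 = 75.30 R/h.
Further attenuation needed: 75.30/4.60 = 16.37.
n = log₂(16.37) = 4.033 half-value layers.
Thickness = 4.033 × 10.0 cm = 40.33 cm.

40.3 cm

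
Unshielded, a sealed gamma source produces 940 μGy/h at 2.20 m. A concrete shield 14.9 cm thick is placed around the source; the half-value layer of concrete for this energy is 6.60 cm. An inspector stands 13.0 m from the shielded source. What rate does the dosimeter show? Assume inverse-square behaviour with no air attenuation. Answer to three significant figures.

5.63 μGy/h

Distance alone: (2.20/13.0)² = 0.02864, so 940 × 0.02864 = 26.92 μGy/h.
Shield: 14.9/6.60 = 2.258 half-value layers → attenuation 2^(−2.258) = 0.2091.
Combined: 26.92 × 0.2091 = 5.629 μGy/h.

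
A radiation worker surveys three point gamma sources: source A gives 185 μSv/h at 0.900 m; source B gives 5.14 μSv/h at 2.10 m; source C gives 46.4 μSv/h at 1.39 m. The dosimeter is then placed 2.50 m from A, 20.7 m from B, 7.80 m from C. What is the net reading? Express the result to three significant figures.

Each source contributes Iᵢ·(dᵢ/rᵢ)²; contributions add.
A: 185 × (0.900/2.50)² = 23.98 μSv/h
B: 5.14 × (2.10/20.7)² = 0.05290 μSv/h
C: 46.4 × (1.39/7.80)² = 1.474 μSv/h
Total = 23.98 + 0.05290 + 1.474 = 25.51 μSv/h.

25.5 μSv/h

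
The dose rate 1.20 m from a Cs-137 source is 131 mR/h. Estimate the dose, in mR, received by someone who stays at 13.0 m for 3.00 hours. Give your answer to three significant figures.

3.35 mR

By the inverse-square law, rate at 13.0 m:
131 × (1.20/13.0)² = 131 × 0.008521 = 1.116 mR/h.
Dose = rate × time = 1.116 mR/h × 3.000 h = 3.348 mR.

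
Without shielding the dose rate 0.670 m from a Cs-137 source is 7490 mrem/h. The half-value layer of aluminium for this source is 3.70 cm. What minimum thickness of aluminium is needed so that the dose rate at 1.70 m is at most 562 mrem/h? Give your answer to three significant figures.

3.88 cm

At 1.70 m, distance alone gives (0.670/1.70)² = 0.1553, so 7490 × 0.1553 = 1163 mrem/h.
Further attenuation needed: 1163/562 = 2.069.
n = log₂(2.069) = 1.049 half-value layers.
Thickness = 1.049 × 3.70 cm = 3.881 cm.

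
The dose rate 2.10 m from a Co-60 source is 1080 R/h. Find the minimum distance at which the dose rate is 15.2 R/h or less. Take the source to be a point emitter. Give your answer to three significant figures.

17.7 m

Intensity scales as (d₁/d₂)², so d₂ = d₁·√(I₁/I₂).
I₁/I₂ = 1080/15.2 = 71.05, so d₂ = 2.10 × √71.05 = 17.70 m.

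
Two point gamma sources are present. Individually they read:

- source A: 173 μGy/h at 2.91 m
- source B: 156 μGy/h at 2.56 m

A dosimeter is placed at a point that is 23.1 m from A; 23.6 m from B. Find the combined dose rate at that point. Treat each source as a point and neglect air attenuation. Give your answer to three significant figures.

4.58 μGy/h

By superposition, sum each source's inverse-square contribution:
A: 173 × (2.91/23.1)² = 2.745 μGy/h
B: 156 × (2.56/23.6)² = 1.836 μGy/h
Total = 2.745 + 1.836 = 4.581 μGy/h.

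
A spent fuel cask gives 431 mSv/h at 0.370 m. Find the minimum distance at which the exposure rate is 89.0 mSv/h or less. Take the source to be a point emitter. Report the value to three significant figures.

0.814 m

By the inverse-square law, d₂ = d₁·√(I₁/I₂).
I₁/I₂ = 431/89.0 = 4.843, so d₂ = 0.370 × √4.843 = 0.8143 m.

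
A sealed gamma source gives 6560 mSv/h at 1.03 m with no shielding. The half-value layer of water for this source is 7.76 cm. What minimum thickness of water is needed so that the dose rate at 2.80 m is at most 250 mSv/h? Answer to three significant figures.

14.2 cm

At 2.80 m, distance alone gives (1.03/2.80)² = 0.1353, so 6560 × 0.1353 = 887.6 mSv/h.
Further attenuation needed: 887.6/250 = 3.550.
n = log₂(3.550) = 1.828 half-value layers.
Thickness = 1.828 × 7.76 cm = 14.19 cm.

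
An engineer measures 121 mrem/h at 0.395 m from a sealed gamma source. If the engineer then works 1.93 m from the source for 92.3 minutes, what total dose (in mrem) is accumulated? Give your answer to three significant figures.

Using I₁d₁² = I₂d₂², rate at 1.93 m:
121 × (0.395/1.93)² = 121 × 0.04189 = 5.069 mrem/h.
Dose = rate × time = 5.069 mrem/h × 1.538 h = 7.796 mrem.

7.80 mrem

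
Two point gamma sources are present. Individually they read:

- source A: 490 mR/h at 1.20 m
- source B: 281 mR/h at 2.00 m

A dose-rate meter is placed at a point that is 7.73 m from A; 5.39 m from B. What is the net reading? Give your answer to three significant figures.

50.5 mR/h

By superposition, sum each source's inverse-square contribution:
A: 490 × (1.20/7.73)² = 11.81 mR/h
B: 281 × (2.00/5.39)² = 38.69 mR/h
Total = 11.81 + 38.69 = 50.50 mR/h.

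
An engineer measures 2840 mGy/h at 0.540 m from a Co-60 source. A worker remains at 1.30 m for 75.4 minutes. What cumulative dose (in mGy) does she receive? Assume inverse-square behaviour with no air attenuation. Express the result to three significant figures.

616 mGy

Since intensity falls as 1/r², rate at 1.30 m:
(0.540/1.30)² = 0.1725, so 2840 × 0.1725 = 489.9 mGy/h.
Dose = rate × time = 489.9 mGy/h × 1.257 h = 615.8 mGy.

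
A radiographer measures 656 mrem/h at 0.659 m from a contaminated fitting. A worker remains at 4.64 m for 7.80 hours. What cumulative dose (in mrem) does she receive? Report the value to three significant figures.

103 mrem

By the inverse-square law, rate at 4.64 m:
(0.659/4.64)² = 0.02017, so 656 × 0.02017 = 13.23 mrem/h.
Dose = rate × time = 13.23 mrem/h × 7.800 h = 103.2 mrem.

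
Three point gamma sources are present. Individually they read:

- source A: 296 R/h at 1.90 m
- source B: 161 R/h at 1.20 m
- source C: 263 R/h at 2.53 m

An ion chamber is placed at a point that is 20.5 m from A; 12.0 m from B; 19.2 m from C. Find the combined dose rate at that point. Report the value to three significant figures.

8.72 R/h

Each source contributes Iᵢ·(dᵢ/rᵢ)²; contributions add.
A: 296 × (1.90/20.5)² = 2.543 R/h
B: 161 × (1.20/12.0)² = 1.610 R/h
C: 263 × (2.53/19.2)² = 4.567 R/h
Total = 2.543 + 1.610 + 4.567 = 8.720 R/h.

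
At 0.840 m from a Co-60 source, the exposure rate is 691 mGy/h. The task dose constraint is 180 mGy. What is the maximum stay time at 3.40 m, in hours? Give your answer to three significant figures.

By the inverse-square law, rate at 3.40 m:
691 × (0.840/3.40)² = 691 × 0.06104 = 42.18 mGy/h.
Stay time = 180 mGy ÷ 42.18 mGy/h = 4.267 h.

4.27 h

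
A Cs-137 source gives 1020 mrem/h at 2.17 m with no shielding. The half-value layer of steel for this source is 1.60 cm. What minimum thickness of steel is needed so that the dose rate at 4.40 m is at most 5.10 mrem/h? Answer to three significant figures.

8.97 cm

At 4.40 m, distance alone gives 1020 × (2.17/4.40)² = 1020 × 0.2432 = 248.1 mrem/h.
Further attenuation needed: 248.1/5.10 = 48.65.
n = log₂(48.65) = 5.604 half-value layers.
Thickness = 5.604 × 1.60 cm = 8.966 cm.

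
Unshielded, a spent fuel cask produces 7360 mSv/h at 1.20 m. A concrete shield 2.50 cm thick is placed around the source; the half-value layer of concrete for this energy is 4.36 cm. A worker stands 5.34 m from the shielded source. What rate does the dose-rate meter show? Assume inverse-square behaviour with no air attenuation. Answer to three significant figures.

250 mSv/h

Distance alone: 7360 × (1.20/5.34)² = 7360 × 0.05050 = 371.7 mSv/h.
Shield: 2.50/4.36 = 0.5734 half-value layers → attenuation 2^(−0.5734) = 0.6720.
Combined: 371.7 × 0.6720 = 249.8 mSv/h.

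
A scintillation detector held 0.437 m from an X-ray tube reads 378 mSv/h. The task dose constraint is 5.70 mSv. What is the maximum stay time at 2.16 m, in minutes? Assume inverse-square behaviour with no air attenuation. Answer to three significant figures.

Since intensity falls as 1/r², rate at 2.16 m:
378 × (0.437/2.16)² = 378 × 0.04093 = 15.47 mSv/h.
Stay time = 5.70 mSv ÷ 15.47 mSv/h = 0.3685 h = 22.11 min.

22.1 min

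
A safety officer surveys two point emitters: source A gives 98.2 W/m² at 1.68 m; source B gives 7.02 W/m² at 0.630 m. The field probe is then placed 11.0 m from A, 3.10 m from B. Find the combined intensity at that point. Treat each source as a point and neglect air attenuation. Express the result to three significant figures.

2.58 W/m²

Each source contributes Iᵢ·(dᵢ/rᵢ)²; contributions add.
A: 98.2 × (1.68/11.0)² = 2.291 W/m²
B: 7.02 × (0.630/3.10)² = 0.2899 W/m²
Total = 2.291 + 0.2899 = 2.581 W/m².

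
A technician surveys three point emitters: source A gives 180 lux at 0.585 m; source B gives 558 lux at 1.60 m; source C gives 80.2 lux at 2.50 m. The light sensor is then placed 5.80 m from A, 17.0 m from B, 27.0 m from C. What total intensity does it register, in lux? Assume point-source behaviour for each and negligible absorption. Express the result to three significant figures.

Each source contributes Iᵢ·(dᵢ/rᵢ)²; contributions add.
A: 180 × (0.585/5.80)² = 1.831 lux
B: 558 × (1.60/17.0)² = 4.943 lux
C: 80.2 × (2.50/27.0)² = 0.6876 lux
Total = 1.831 + 4.943 + 0.6876 = 7.462 lux.

7.46 lux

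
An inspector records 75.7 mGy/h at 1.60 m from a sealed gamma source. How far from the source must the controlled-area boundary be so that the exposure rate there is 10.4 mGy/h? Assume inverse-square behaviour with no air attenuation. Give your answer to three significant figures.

Applying the 1/r² law, d₂ = d₁·√(I₁/I₂).
I₁/I₂ = 75.7/10.4 = 7.279, so d₂ = 1.60 × √7.279 = 4.317 m.

4.32 m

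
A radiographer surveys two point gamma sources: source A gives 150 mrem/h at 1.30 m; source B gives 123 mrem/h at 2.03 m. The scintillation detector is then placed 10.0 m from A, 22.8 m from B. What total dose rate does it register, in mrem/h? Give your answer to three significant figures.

By superposition, sum each source's inverse-square contribution:
A: 150 × (1.30/10.0)² = 2.535 mrem/h
B: 123 × (2.03/22.8)² = 0.9751 mrem/h
Total = 2.535 + 0.9751 = 3.510 mrem/h.

3.51 mrem/h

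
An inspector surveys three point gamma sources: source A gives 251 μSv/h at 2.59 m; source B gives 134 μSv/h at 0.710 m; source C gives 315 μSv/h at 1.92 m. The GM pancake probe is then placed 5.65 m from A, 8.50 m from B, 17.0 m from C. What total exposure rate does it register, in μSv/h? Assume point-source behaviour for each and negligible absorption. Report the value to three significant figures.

57.7 μSv/h

By superposition, sum each source's inverse-square contribution:
A: 251 × (2.59/5.65)² = 52.74 μSv/h
B: 134 × (0.710/8.50)² = 0.9349 μSv/h
C: 315 × (1.92/17.0)² = 4.018 μSv/h
Total = 52.74 + 0.9349 + 4.018 = 57.69 μSv/h.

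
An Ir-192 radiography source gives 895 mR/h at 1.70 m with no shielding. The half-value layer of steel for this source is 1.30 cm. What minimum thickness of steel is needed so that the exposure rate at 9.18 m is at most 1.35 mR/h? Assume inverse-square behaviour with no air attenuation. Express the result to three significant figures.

5.86 cm

At 9.18 m, distance alone gives 895 × (1.70/9.18)² = 895 × 0.03429 = 30.69 mR/h.
Further attenuation needed: 30.69/1.35 = 22.73.
n = log₂(22.73) = 4.507 half-value layers.
Thickness = 4.507 × 1.30 cm = 5.859 cm.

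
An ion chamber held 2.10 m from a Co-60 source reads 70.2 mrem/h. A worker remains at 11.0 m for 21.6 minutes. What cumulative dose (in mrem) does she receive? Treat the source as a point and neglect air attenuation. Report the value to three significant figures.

Using I₁d₁² = I₂d₂², rate at 11.0 m:
(2.10/11.0)² = 0.03645, so 70.2 × 0.03645 = 2.559 mrem/h.
Dose = rate × time = 2.559 mrem/h × 0.3600 h = 0.9212 mrem.

0.921 mrem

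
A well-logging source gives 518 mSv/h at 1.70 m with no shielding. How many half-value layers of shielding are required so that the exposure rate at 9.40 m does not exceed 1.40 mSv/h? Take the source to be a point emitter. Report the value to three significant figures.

3.60 half-value layers

At 9.40 m, distance alone gives 518 × (1.70/9.40)² = 518 × 0.03271 = 16.94 mSv/h.
Further attenuation needed: 16.94/1.40 = 12.10.
n = log₂(12.10) = 3.597 half-value layers.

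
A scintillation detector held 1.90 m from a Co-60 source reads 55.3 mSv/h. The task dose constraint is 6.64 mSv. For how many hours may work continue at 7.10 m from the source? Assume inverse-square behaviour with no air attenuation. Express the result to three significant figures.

Using I₁d₁² = I₂d₂², rate at 7.10 m:
55.3 × (1.90/7.10)² = 55.3 × 0.07161 = 3.960 mSv/h.
Stay time = 6.64 mSv ÷ 3.960 mSv/h = 1.677 h.

1.68 h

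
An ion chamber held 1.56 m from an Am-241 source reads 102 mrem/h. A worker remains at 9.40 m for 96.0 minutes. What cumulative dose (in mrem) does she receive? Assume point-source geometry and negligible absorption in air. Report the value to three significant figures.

Intensity scales as (d₁/d₂)², so rate at 9.40 m:
102 × (1.56/9.40)² = 102 × 0.02754 = 2.809 mrem/h.
Dose = rate × time = 2.809 mrem/h × 1.600 h = 4.494 mrem.

4.49 mrem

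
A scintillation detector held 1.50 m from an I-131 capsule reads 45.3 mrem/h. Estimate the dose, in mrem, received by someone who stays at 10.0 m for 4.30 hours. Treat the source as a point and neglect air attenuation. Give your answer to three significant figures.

4.38 mrem

Since intensity falls as 1/r², rate at 10.0 m:
(1.50/10.0)² = 0.02250, so 45.3 × 0.02250 = 1.019 mrem/h.
Dose = rate × time = 1.019 mrem/h × 4.300 h = 4.382 mrem.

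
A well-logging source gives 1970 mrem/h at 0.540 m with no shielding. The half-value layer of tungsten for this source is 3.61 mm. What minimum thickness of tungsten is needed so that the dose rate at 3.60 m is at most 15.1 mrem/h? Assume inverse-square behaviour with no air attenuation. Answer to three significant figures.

At 3.60 m, distance alone gives 1970 × (0.540/3.60)² = 1970 × 0.02250 = 44.32 mrem/h.
Further attenuation needed: 44.32/15.1 = 2.935.
n = log₂(2.935) = 1.553 half-value layers.
Thickness = 1.553 × 3.61 mm = 5.606 mm.

5.61 mm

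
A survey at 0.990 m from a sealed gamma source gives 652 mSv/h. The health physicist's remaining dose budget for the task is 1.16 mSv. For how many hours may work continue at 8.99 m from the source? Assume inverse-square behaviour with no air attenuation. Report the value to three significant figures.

0.147 h

By the inverse-square law, rate at 8.99 m:
652 × (0.990/8.99)² = 652 × 0.01213 = 7.909 mSv/h.
Stay time = 1.16 mSv ÷ 7.909 mSv/h = 0.1467 h.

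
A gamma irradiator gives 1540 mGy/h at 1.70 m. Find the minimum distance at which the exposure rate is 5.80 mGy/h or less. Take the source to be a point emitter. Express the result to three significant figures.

Intensity scales as (d₁/d₂)², so d₂ = d₁·√(I₁/I₂).
I₁/I₂ = 1540/5.80 = 265.5, so d₂ = 1.70 × √265.5 = 27.70 m.

27.7 m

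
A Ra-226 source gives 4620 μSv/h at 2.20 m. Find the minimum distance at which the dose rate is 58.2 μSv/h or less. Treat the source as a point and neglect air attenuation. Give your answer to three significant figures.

19.6 m

Applying the 1/r² law, d₂ = d₁·√(I₁/I₂).
I₁/I₂ = 4620/58.2 = 79.38, so d₂ = 2.20 × √79.38 = 19.60 m.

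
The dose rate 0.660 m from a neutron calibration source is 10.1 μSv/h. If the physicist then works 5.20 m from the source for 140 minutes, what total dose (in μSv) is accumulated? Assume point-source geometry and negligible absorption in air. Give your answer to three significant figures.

0.380 μSv

Using I₁d₁² = I₂d₂², rate at 5.20 m:
10.1 × (0.660/5.20)² = 10.1 × 0.01611 = 0.1627 μSv/h.
Dose = rate × time = 0.1627 μSv/h × 2.333 h = 0.3796 μSv.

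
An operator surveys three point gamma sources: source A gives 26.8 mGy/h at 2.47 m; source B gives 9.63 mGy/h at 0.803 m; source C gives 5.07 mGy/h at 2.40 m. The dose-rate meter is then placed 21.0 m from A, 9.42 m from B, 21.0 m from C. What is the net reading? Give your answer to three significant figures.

0.507 mGy/h

By superposition, sum each source's inverse-square contribution:
A: 26.8 × (2.47/21.0)² = 0.3708 mGy/h
B: 9.63 × (0.803/9.42)² = 0.06998 mGy/h
C: 5.07 × (2.40/21.0)² = 0.06622 mGy/h
Total = 0.3708 + 0.06998 + 0.06622 = 0.5070 mGy/h.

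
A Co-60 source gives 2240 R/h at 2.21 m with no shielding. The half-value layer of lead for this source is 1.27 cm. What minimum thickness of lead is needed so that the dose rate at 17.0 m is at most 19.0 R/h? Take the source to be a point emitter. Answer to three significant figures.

At 17.0 m, distance alone gives (2.21/17.0)² = 0.01690, so 2240 × 0.01690 = 37.86 R/h.
Further attenuation needed: 37.86/19.0 = 1.993.
n = log₂(1.993) = 0.9949 half-value layers.
Thickness = 0.9949 × 1.27 cm = 1.264 cm.

1.26 cm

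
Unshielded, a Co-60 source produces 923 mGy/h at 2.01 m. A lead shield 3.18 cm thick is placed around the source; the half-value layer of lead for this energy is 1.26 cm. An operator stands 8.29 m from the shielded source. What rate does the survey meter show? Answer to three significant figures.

Distance alone: (2.01/8.29)² = 0.05879, so 923 × 0.05879 = 54.26 mGy/h.
Shield: 3.18/1.26 = 2.524 half-value layers → attenuation 2^(−2.524) = 0.1739.
Combined: 54.26 × 0.1739 = 9.436 mGy/h.

9.44 mGy/h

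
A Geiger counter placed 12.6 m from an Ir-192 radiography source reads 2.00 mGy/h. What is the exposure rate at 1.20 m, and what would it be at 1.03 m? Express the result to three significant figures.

Applying the 1/r² law,
At 1.20 m: 2.00 × (12.6/1.20)² = 2.00 × 110.2 = 220.4 mGy/h
At 1.03 m: (1.20/1.03)² = 1.357, so 220.4 × 1.357 = 299.1 mGy/h.

220 mGy/h; 299 mGy/h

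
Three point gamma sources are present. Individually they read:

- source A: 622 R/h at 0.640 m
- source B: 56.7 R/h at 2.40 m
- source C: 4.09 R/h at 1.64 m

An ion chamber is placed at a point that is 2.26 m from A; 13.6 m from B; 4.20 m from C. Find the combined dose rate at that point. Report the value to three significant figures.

52.3 R/h

Each source contributes Iᵢ·(dᵢ/rᵢ)²; contributions add.
A: 622 × (0.640/2.26)² = 49.88 R/h
B: 56.7 × (2.40/13.6)² = 1.766 R/h
C: 4.09 × (1.64/4.20)² = 0.6236 R/h
Total = 49.88 + 1.766 + 0.6236 = 52.27 R/h.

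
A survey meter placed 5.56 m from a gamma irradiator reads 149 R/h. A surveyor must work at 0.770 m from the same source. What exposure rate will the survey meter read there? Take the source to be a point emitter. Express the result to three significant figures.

By the inverse-square law, scaling from 5.56 m to 0.770 m:
(5.56/0.770)² = 52.14, so 149 × 52.14 = 7769 R/h.

7770 R/h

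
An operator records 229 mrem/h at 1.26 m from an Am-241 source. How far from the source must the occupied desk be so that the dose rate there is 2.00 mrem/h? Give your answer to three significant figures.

Since intensity falls as 1/r², d₂ = d₁·√(I₁/I₂).
I₁/I₂ = 229/2.00 = 114.5, so d₂ = 1.26 × √114.5 = 13.48 m.

13.5 m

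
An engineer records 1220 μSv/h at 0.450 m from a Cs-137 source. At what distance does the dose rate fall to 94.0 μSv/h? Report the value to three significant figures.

Using I₁d₁² = I₂d₂², d₂ = d₁·√(I₁/I₂).
I₁/I₂ = 1220/94.0 = 12.98, so d₂ = 0.450 × √12.98 = 1.621 m.

1.62 m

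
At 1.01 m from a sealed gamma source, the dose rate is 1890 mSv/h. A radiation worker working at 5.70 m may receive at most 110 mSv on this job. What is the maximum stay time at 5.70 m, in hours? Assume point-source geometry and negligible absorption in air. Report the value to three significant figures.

1.85 h

Since intensity falls as 1/r², rate at 5.70 m:
1890 × (1.01/5.70)² = 1890 × 0.03140 = 59.35 mSv/h.
Stay time = 110 mSv ÷ 59.35 mSv/h = 1.853 h.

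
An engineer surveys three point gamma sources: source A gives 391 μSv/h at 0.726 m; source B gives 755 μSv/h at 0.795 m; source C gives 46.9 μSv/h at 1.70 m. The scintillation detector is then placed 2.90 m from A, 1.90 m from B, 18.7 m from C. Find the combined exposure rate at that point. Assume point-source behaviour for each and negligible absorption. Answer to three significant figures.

Each source contributes Iᵢ·(dᵢ/rᵢ)²; contributions add.
A: 391 × (0.726/2.90)² = 24.50 μSv/h
B: 755 × (0.795/1.90)² = 132.2 μSv/h
C: 46.9 × (1.70/18.7)² = 0.3876 μSv/h
Total = 24.50 + 132.2 + 0.3876 = 157.1 μSv/h.

157 μSv/h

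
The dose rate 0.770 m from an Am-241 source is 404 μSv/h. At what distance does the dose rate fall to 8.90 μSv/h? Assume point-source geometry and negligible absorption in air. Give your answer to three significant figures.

Using I₁d₁² = I₂d₂², d₂ = d₁·√(I₁/I₂).
I₁/I₂ = 404/8.90 = 45.39, so d₂ = 0.770 × √45.39 = 5.188 m.

5.19 m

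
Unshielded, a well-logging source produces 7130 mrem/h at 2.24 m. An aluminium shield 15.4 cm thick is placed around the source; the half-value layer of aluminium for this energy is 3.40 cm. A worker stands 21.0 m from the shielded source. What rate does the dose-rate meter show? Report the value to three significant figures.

Distance alone: (2.24/21.0)² = 0.01138, so 7130 × 0.01138 = 81.14 mrem/h.
Shield: 15.4/3.40 = 4.529 half-value layers → attenuation 2^(−4.529) = 0.04331.
Combined: 81.14 × 0.04331 = 3.514 mrem/h.

3.51 mrem/h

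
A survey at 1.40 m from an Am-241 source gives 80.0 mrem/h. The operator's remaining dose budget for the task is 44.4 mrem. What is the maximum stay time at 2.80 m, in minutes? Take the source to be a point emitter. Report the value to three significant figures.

Intensity scales as (d₁/d₂)², so rate at 2.80 m:
(1.40/2.80)² = 0.2500, so 80.0 × 0.2500 = 20.00 mrem/h.
Stay time = 44.4 mrem ÷ 20.00 mrem/h = 2.220 h = 133.2 min.

133 min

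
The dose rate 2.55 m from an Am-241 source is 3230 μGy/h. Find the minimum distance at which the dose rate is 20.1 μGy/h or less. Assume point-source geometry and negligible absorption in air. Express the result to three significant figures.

Applying the 1/r² law, d₂ = d₁·√(I₁/I₂).
I₁/I₂ = 3230/20.1 = 160.7, so d₂ = 2.55 × √160.7 = 32.33 m.

32.3 m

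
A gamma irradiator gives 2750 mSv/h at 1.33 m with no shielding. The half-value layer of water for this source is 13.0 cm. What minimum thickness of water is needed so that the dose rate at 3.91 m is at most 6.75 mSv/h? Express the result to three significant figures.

72.3 cm

At 3.91 m, distance alone gives (1.33/3.91)² = 0.1157, so 2750 × 0.1157 = 318.2 mSv/h.
Further attenuation needed: 318.2/6.75 = 47.14.
n = log₂(47.14) = 5.559 half-value layers.
Thickness = 5.559 × 13.0 cm = 72.27 cm.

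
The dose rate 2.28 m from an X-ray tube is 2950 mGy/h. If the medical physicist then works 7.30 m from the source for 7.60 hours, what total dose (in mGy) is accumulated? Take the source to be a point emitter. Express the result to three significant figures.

Since intensity falls as 1/r², rate at 7.30 m:
(2.28/7.30)² = 0.09755, so 2950 × 0.09755 = 287.8 mGy/h.
Dose = rate × time = 287.8 mGy/h × 7.600 h = 2187 mGy.

2190 mGy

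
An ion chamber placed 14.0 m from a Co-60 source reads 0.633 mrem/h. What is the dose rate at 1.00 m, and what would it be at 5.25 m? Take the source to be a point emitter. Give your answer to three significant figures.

Intensity scales as (d₁/d₂)², so
At 1.00 m: 0.633 × (14.0/1.00)² = 0.633 × 196.0 = 124.1 mrem/h
At 5.25 m: (1.00/5.25)² = 0.03628, so 124.1 × 0.03628 = 4.502 mrem/h.

124 mrem/h; 4.50 mrem/h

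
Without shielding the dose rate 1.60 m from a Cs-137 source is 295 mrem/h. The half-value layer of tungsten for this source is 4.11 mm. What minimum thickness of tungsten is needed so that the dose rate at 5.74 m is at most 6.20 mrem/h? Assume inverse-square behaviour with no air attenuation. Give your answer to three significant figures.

At 5.74 m, distance alone gives (1.60/5.74)² = 0.07770, so 295 × 0.07770 = 22.92 mrem/h.
Further attenuation needed: 22.92/6.20 = 3.697.
n = log₂(3.697) = 1.886 half-value layers.
Thickness = 1.886 × 4.11 mm = 7.751 mm.

7.75 mm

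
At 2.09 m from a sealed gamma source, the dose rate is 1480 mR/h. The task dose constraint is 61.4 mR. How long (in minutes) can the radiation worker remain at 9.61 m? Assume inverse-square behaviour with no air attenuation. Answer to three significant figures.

52.6 min

Since intensity falls as 1/r², rate at 9.61 m:
(2.09/9.61)² = 0.04730, so 1480 × 0.04730 = 70.00 mR/h.
Stay time = 61.4 mR ÷ 70.00 mR/h = 0.8771 h = 52.63 min.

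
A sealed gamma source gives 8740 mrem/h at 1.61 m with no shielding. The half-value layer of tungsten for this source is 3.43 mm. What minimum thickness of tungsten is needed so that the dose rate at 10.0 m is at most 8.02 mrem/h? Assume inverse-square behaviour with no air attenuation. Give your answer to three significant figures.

16.5 mm

At 10.0 m, distance alone gives (1.61/10.0)² = 0.02592, so 8740 × 0.02592 = 226.5 mrem/h.
Further attenuation needed: 226.5/8.02 = 28.24.
n = log₂(28.24) = 4.820 half-value layers.
Thickness = 4.820 × 3.43 mm = 16.53 mm.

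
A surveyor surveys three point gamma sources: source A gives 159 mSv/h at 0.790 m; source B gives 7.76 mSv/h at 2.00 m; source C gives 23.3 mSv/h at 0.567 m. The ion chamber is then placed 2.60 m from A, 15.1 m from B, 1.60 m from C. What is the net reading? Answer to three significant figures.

17.7 mSv/h

By superposition, sum each source's inverse-square contribution:
A: 159 × (0.790/2.60)² = 14.68 mSv/h
B: 7.76 × (2.00/15.1)² = 0.1361 mSv/h
C: 23.3 × (0.567/1.60)² = 2.926 mSv/h
Total = 14.68 + 0.1361 + 2.926 = 17.74 mSv/h.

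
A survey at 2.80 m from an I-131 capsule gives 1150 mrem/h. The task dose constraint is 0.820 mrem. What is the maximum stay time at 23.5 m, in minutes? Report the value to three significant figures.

Using I₁d₁² = I₂d₂², rate at 23.5 m:
(2.80/23.5)² = 0.01420, so 1150 × 0.01420 = 16.33 mrem/h.
Stay time = 0.820 mrem ÷ 16.33 mrem/h = 0.05021 h = 3.013 min.

3.01 min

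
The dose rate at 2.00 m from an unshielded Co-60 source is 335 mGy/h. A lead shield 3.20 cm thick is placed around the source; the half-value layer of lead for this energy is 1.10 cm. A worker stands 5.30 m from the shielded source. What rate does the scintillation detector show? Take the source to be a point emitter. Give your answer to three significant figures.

Distance alone: (2.00/5.30)² = 0.1424, so 335 × 0.1424 = 47.70 mGy/h.
Shield: 3.20/1.10 = 2.909 half-value layers → attenuation 2^(−2.909) = 0.1331.
Combined: 47.70 × 0.1331 = 6.349 mGy/h.

6.35 mGy/h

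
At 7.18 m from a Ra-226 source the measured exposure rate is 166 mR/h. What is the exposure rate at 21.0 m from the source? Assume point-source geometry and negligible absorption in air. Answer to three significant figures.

Intensity scales as (d₁/d₂)², so scaling from 7.18 m to 21.0 m:
(7.18/21.0)² = 0.1169, so 166 × 0.1169 = 19.41 mR/h.

19.4 mR/h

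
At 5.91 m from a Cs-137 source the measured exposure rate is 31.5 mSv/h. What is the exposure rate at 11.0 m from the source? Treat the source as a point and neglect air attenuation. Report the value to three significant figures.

By the inverse-square law, scaling from 5.91 m to 11.0 m:
(5.91/11.0)² = 0.2887, so 31.5 × 0.2887 = 9.094 mSv/h.

9.09 mSv/h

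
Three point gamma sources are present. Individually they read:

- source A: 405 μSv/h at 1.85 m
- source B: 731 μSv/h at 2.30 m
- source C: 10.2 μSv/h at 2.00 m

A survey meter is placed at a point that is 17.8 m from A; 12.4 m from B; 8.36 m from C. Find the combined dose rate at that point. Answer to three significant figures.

Each source contributes Iᵢ·(dᵢ/rᵢ)²; contributions add.
A: 405 × (1.85/17.8)² = 4.375 μSv/h
B: 731 × (2.30/12.4)² = 25.15 μSv/h
C: 10.2 × (2.00/8.36)² = 0.5838 μSv/h
Total = 4.375 + 25.15 + 0.5838 = 30.11 μSv/h.

30.1 μSv/h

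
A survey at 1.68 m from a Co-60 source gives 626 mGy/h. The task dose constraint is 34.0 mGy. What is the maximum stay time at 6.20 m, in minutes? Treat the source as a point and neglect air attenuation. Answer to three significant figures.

44.4 min

Using I₁d₁² = I₂d₂², rate at 6.20 m:
(1.68/6.20)² = 0.07342, so 626 × 0.07342 = 45.96 mGy/h.
Stay time = 34.0 mGy ÷ 45.96 mGy/h = 0.7398 h = 44.39 min.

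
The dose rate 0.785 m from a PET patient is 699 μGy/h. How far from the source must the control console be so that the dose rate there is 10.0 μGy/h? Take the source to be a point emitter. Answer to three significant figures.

6.56 m

By the inverse-square law, d₂ = d₁·√(I₁/I₂).
I₁/I₂ = 699/10.0 = 69.90, so d₂ = 0.785 × √69.90 = 6.563 m.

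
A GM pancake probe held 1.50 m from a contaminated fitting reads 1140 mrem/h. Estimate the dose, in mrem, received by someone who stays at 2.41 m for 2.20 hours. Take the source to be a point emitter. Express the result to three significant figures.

By the inverse-square law, rate at 2.41 m:
(1.50/2.41)² = 0.3874, so 1140 × 0.3874 = 441.6 mrem/h.
Dose = rate × time = 441.6 mrem/h × 2.200 h = 971.5 mrem.

972 mrem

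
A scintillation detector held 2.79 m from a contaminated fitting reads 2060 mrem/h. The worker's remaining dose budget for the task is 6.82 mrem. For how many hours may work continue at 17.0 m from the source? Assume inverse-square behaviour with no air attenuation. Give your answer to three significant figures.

0.123 h

Intensity scales as (d₁/d₂)², so rate at 17.0 m:
2060 × (2.79/17.0)² = 2060 × 0.02693 = 55.48 mrem/h.
Stay time = 6.82 mrem ÷ 55.48 mrem/h = 0.1229 h.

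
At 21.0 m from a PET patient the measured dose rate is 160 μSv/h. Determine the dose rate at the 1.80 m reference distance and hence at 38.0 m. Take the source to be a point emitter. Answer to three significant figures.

21800 μSv/h; 48.9 μSv/h

Intensity scales as (d₁/d₂)², so
At 1.80 m: (21.0/1.80)² = 136.1, so 160 × 136.1 = 21780 μSv/h
At 38.0 m: 21780 × (1.80/38.0)² = 21780 × 0.002244 = 48.87 μSv/h.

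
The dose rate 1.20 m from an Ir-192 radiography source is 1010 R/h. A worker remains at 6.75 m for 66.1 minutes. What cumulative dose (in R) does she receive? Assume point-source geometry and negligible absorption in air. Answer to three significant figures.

Using I₁d₁² = I₂d₂², rate at 6.75 m:
1010 × (1.20/6.75)² = 1010 × 0.03160 = 31.92 R/h.
Dose = rate × time = 31.92 R/h × 1.102 h = 35.18 R.

35.2 R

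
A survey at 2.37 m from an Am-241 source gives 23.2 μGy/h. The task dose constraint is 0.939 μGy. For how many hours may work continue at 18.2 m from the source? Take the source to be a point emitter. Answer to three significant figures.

2.39 h

Applying the 1/r² law, rate at 18.2 m:
(2.37/18.2)² = 0.01696, so 23.2 × 0.01696 = 0.3935 μGy/h.
Stay time = 0.939 μGy ÷ 0.3935 μGy/h = 2.386 h.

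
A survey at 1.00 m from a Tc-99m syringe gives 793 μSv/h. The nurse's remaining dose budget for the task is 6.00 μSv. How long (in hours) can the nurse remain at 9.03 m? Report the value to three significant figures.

Applying the 1/r² law, rate at 9.03 m:
793 × (1.00/9.03)² = 793 × 0.01226 = 9.722 μSv/h.
Stay time = 6.00 μSv ÷ 9.722 μSv/h = 0.6172 h.

0.617 h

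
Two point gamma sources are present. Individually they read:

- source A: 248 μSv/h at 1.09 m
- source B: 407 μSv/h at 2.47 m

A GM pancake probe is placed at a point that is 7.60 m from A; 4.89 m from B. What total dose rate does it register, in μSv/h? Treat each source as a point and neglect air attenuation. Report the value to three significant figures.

By superposition, sum each source's inverse-square contribution:
A: 248 × (1.09/7.60)² = 5.101 μSv/h
B: 407 × (2.47/4.89)² = 103.8 μSv/h
Total = 5.101 + 103.8 = 108.9 μSv/h.

109 μSv/h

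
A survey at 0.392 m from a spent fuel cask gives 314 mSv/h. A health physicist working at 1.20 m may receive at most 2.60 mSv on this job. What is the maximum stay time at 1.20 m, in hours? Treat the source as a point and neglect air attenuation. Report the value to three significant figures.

By the inverse-square law, rate at 1.20 m:
(0.392/1.20)² = 0.1067, so 314 × 0.1067 = 33.50 mSv/h.
Stay time = 2.60 mSv ÷ 33.50 mSv/h = 0.07761 h.

0.0776 h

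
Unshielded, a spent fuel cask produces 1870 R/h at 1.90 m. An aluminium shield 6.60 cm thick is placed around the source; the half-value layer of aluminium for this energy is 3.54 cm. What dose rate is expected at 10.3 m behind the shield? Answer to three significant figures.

Distance alone: 1870 × (1.90/10.3)² = 1870 × 0.03403 = 63.64 R/h.
Shield: 6.60/3.54 = 1.864 half-value layers → attenuation 2^(−1.864) = 0.2747.
Combined: 63.64 × 0.2747 = 17.48 R/h.

17.5 R/h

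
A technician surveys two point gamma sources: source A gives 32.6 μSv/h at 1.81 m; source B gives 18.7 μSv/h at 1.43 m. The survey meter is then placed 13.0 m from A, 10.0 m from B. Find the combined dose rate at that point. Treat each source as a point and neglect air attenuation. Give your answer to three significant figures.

By superposition, sum each source's inverse-square contribution:
A: 32.6 × (1.81/13.0)² = 0.6320 μSv/h
B: 18.7 × (1.43/10.0)² = 0.3824 μSv/h
Total = 0.6320 + 0.3824 = 1.014 μSv/h.

1.01 μSv/h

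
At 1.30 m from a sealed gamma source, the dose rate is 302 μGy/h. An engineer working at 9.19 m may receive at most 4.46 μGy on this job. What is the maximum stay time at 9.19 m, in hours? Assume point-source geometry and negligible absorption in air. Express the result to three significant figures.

Intensity scales as (d₁/d₂)², so rate at 9.19 m:
(1.30/9.19)² = 0.02001, so 302 × 0.02001 = 6.043 μGy/h.
Stay time = 4.46 μGy ÷ 6.043 μGy/h = 0.7380 h.

0.738 h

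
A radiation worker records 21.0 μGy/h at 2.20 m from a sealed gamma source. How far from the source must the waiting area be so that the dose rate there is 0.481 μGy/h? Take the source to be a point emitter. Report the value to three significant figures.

14.5 m

Applying the 1/r² law, d₂ = d₁·√(I₁/I₂).
I₁/I₂ = 21.0/0.481 = 43.66, so d₂ = 2.20 × √43.66 = 14.54 m.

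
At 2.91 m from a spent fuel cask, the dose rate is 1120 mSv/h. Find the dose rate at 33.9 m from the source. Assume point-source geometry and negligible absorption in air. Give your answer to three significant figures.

Applying the 1/r² law, the rate at 33.9 m is
1120 × (2.91/33.9)² = 1120 × 0.007369 = 8.253 mSv/h.

8.25 mSv/h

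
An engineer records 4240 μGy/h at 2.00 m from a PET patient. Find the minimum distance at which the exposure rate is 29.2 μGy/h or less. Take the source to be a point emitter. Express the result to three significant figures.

24.1 m

Using I₁d₁² = I₂d₂², d₂ = d₁·√(I₁/I₂).
I₁/I₂ = 4240/29.2 = 145.2, so d₂ = 2.00 × √145.2 = 24.10 m.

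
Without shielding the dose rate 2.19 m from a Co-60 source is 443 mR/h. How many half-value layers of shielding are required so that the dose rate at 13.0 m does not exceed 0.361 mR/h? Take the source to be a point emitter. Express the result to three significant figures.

At 13.0 m, distance alone gives 443 × (2.19/13.0)² = 443 × 0.02838 = 12.57 mR/h.
Further attenuation needed: 12.57/0.361 = 34.82.
n = log₂(34.82) = 5.122 half-value layers.

5.12 half-value layers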